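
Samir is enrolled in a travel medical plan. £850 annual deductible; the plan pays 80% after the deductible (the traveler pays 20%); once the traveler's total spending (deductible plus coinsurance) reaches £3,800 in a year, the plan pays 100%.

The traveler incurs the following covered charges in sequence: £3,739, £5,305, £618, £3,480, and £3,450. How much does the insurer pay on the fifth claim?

£2,958.40

Claim 1 (£3,739): £850 finishes the deductible; £2,889 goes to coinsurance; 20% of £2,889 = £577.80. Traveler pays £1,427.80; OOP now £1,427.80. Plan pays £3,739 − £1,427.80 = £2,311.20.
Claim 2 (£5,305): 20% coinsurance on £5,305 = £1,061. Cost to traveler: £1,061. OOP to date £2,488.80. Plan pays £5,305 − £1,061 = £4,244.
Claim 3 (£618): deductible already satisfied, so traveler's share is 20% × £618 = £123.60. Traveler owes £123.60 (running OOP £2,612.40). Insurer: £618 − £123.60 = £494.40.
Claim 4 (£3,480): deductible met; 20% of £3,480 = £696. Traveler owes £696 (running OOP £3,308.40). Plan pays £3,480 − £696 = £2,784.
Claim 5 (£3,450): 20% coinsurance on £3,450 = £690. OOP would hit £3,998.40 > £3,800, so the cap limits the traveler to £3,800 − £3,308.40 = £491.60. Insurer: £3,450 − £491.60 = £2,958.40.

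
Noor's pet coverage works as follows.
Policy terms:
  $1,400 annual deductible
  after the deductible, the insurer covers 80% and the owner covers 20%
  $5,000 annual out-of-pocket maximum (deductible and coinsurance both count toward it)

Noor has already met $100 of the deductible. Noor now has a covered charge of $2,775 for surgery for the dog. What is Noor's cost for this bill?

Remaining deductible: $1,400 − $100 = $1,300.
After the $1,300 deductible portion, $2,775 − $1,300 = $1,475 is subject to coinsurance.
20% of $1,475 = $295 falls to the owner.
So the owner owes $1,300 + $295 = $1,595 before any cap.
Cumulative spending $100 + $1,595 = $1,695 stays under the $5,000 maximum.

$1,595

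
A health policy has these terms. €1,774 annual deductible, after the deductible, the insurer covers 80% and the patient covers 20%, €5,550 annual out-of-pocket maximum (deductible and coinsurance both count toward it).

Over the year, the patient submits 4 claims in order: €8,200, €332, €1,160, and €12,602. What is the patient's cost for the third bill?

€232

Bill 1, €8,200: deductible takes €1,774, €6,426 remains; patient's 20% is €1,285.20. Cost to patient: €3,059.20. OOP to date €3,059.20.
Bill 2, €332: deductible already satisfied, so patient's share is 20% × €332 = €66.40. Cost to patient: €66.40. OOP to date €3,125.60.
Bill 3, €1,160: 20% coinsurance on €1,160 = €232. Patient owes €232 (running OOP €3,357.60).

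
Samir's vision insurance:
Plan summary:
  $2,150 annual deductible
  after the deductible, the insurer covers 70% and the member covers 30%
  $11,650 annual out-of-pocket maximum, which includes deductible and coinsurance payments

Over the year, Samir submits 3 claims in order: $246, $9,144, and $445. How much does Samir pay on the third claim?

$133.50

Bill 1, $246: fully absorbed by the deductible. Cost to member: $246. OOP to date $246.
Bill 2, $9,144: deductible takes $1,904, $7,240 remains; coinsurance $7,240 × 30% = $2,172. Cost to member: $4,076. OOP to date $4,322.
Bill 3, $445: 30% coinsurance on $445 = $133.50. Cost to member: $133.50. OOP to date $4,455.50.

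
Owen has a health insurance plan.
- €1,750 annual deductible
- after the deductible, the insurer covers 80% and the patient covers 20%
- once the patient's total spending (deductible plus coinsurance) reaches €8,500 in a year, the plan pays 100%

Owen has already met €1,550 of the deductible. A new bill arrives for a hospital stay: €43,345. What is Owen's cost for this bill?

€6,950

Remaining deductible: €1,750 − €1,550 = €200.
That leaves €43,345 − €200 = €43,145 for coinsurance.
Patient's 20% share of €43,145 is €8,629.
That puts the patient's cost at €200 + €8,629 = €8,829 before any cap.
That would bring total out-of-pocket to €10,379, past the €8,500 cap. The patient is capped at €8,500 − €1,550 = €6,950 on this claim.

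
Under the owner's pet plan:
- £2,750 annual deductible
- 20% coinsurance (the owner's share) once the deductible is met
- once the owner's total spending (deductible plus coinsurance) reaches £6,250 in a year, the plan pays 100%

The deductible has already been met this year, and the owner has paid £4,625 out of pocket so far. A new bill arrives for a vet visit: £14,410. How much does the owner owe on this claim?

£1,625

The deductible is already satisfied, so the full bill goes to coinsurance.
20% of £14,410 = £2,882 falls to the owner.
Year-to-date out-of-pocket would reach £4,625 + £2,882 = £7,507, above the £6,250 maximum, so the owner pays only £6,250 − £4,625 = £1,625.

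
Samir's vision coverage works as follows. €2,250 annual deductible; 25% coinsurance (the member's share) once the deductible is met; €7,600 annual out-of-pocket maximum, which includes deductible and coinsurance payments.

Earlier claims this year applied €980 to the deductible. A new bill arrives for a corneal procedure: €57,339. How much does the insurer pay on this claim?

Remaining deductible: €2,250 − €980 = €1,270.
That leaves €57,339 − €1,270 = €56,069 for coinsurance.
25% of €56,069 = €14,017.25 falls to the member.
Member responsibility before any cap: €1,270 + €14,017.25 = €15,287.25.
That would bring total out-of-pocket to €16,267.25, past the €7,600 cap. The member is capped at €7,600 − €980 = €6,620 on this claim.
Insurer pays the balance: €57,339 − €6,620 = €50,719.

€50,719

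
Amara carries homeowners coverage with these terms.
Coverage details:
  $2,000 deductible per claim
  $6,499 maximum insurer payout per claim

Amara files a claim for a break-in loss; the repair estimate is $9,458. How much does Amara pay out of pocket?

$2,959

Subtract the deductible: $9,458 − $2,000 = $7,458.
The $6,499 per-incident cap binds; insurer pays $6,499.
Out of pocket: $9,458 − $6,499 = $2,959.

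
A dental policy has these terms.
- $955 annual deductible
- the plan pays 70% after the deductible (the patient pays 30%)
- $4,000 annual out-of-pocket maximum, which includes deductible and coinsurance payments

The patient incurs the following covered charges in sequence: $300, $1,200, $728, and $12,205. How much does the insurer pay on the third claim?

$509.60

#1 ($300): fully absorbed by the deductible. Patient owes $300 (running OOP $300). Insurer: $300 − $300 = $0.
#2 ($1,200): $655 finishes the deductible; $545 goes to coinsurance; 30% of $545 = $163.50. Cost to patient: $818.50. OOP to date $1,118.50. Insurer: $1,200 − $818.50 = $381.50.
#3 ($728): deductible met; 30% of $728 = $218.40. Patient owes $218.40 (running OOP $1,336.90). Insurer: $728 − $218.40 = $509.60.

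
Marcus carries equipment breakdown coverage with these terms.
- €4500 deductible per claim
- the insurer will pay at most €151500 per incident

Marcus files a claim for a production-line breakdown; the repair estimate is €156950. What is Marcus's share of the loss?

Less the €4500 deductible: €156950 − €4500 = €152450.
The €151500 per-incident cap binds; insurer pays €151500.
Business owner's share is the uncovered remainder: €156950 − €151500 = €5450.

€5450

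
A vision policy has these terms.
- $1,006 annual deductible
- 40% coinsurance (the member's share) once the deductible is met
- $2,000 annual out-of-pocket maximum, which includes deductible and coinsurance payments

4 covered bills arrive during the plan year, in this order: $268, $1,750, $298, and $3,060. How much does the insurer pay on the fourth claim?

$2,590

Claim 1 — $268: entire amount goes to the deductible. Member owes $268 (running OOP $268). Plan pays $268 − $268 = $0.
Claim 2 — $1,750: $738 to deductible, leaving $1,012; member's 40% is $404.80. Member pays $1,142.80; OOP now $1,410.80. Insurer: $1,750 − $1,142.80 = $607.20.
Claim 3 — $298: 40% coinsurance on $298 = $119.20. Cost to member: $119.20. OOP to date $1,530. Insurer: $298 − $119.20 = $178.80.
Claim 4 — $3,060: 40% coinsurance on $3,060 = $1,224. Adding that to $1,530 gives $2,754, past the $2,000 cap; member pays only $2,000 − $1,530 = $470. Plan pays $3,060 − $470 = $2,590.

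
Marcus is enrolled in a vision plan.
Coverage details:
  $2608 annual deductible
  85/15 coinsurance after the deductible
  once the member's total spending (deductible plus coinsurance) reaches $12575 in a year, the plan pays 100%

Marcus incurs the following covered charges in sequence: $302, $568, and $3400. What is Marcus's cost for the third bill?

$1987.30

Bill 1, $302: fully absorbed by the deductible. Member pays $302; OOP now $302.
Bill 2, $568: entire amount goes to the deductible. Member owes $568 (running OOP $870).
Bill 3, $3400: $1738 finishes the deductible; $1662 goes to coinsurance; member's 15% is $249.30. Member owes $1987.30 (running OOP $2857.30).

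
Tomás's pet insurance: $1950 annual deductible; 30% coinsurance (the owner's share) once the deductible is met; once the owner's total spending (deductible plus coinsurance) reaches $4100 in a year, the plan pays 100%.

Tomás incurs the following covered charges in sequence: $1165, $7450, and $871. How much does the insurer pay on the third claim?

$720.50

Claim 1 — $1165: all of it applies to the deductible. Owner owes $1165 (running OOP $1165). Plan pays $1165 − $1165 = $0.
Claim 2 — $7450: $785 finishes the deductible; $6665 goes to coinsurance; 30% of $6665 = $1999.50. Owner owes $2784.50 (running OOP $3949.50). Plan pays $7450 − $2784.50 = $4665.50.
Claim 3 — $871: deductible already satisfied, so owner's share is 30% × $871 = $261.30. Adding that to $3949.50 gives $4210.80, past the $4100 cap; owner pays only $4100 − $3949.50 = $150.50. Plan pays $871 − $150.50 = $720.50.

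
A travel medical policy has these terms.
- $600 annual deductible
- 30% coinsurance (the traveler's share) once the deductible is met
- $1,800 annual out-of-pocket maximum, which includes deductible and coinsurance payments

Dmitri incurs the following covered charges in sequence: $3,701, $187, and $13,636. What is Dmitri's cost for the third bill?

$213.60

Claim 1 — $3,701: $600 to deductible, leaving $3,101; coinsurance $3,101 × 30% = $930.30. Traveler owes $1,530.30 (running OOP $1,530.30).
Claim 2 — $187: deductible already satisfied, so traveler's share is 30% × $187 = $56.10. Traveler owes $56.10 (running OOP $1,586.40).
Claim 3 — $13,636: deductible met; 30% of $13,636 = $4,090.80. Adding that to $1,586.40 gives $5,677.20, past the $1,800 cap; traveler pays only $1,800 − $1,586.40 = $213.60.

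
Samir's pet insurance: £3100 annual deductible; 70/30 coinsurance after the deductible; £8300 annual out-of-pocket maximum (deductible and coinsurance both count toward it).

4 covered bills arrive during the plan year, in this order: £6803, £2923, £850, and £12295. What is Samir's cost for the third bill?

#1 (£6803): £3100 finishes the deductible; £3703 goes to coinsurance; owner's 30% is £1110.90. Cost to owner: £4210.90. OOP to date £4210.90.
#2 (£2923): 30% coinsurance on £2923 = £876.90. Owner pays £876.90; OOP now £5087.80.
#3 (£850): deductible met; 30% of £850 = £255. Owner pays £255; OOP now £5342.80.

£255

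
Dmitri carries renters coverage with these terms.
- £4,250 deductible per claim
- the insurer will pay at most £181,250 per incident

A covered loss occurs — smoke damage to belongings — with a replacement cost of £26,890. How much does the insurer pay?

After the deductible, £26,890 − £4,250 = £22,640 remains.
£22,640 ≤ £181,250, so the limit doesn't bind; insurer pays £22,640.

£22,640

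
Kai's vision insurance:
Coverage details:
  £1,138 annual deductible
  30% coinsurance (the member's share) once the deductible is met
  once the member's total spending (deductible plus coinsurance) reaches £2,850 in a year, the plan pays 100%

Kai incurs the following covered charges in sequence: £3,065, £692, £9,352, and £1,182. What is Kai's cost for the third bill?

#1 (£3,065): £1,138 finishes the deductible; £1,927 goes to coinsurance; coinsurance £1,927 × 30% = £578.10. Member pays £1,716.10; OOP now £1,716.10.
#2 (£692): deductible met; 30% of £692 = £207.60. Member owes £207.60 (running OOP £1,923.70).
#3 (£9,352): deductible met; 30% of £9,352 = £2,805.60. OOP would hit £4,729.30 > £2,850, so the cap limits the member to £2,850 − £1,923.70 = £926.30.

£926.30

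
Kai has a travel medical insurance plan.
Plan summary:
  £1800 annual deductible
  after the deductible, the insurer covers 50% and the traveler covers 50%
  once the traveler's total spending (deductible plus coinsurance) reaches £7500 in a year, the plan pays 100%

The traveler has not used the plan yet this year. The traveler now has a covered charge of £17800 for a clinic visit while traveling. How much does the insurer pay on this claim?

£10300

Nothing has been paid toward the £1800 deductible, so the first £1800 of this charge is applied there.
The remaining £16000 (= £17800 − £1800) moves to coinsurance.
50% of £16000 = £8000 falls to the traveler.
So the traveler owes £1800 + £8000 = £9800 before any cap.
Adding £9800 to the £0 already spent would give £9800, which exceeds the £7500 cap; the traveler pays just £7500 − £0 = £7500.
The insurer covers the remainder: £17800 − £7500 = £10300.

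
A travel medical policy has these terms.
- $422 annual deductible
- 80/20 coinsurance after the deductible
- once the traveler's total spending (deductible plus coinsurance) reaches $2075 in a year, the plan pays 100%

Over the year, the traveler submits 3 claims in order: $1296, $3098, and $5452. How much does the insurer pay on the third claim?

Claim 1 — $1296: $422 to deductible, leaving $874; 20% of $874 = $174.80. Cost to traveler: $596.80. OOP to date $596.80. Plan pays $1296 − $596.80 = $699.20.
Claim 2 — $3098: deductible met; 20% of $3098 = $619.60. Traveler owes $619.60 (running OOP $1216.40). Plan pays $3098 − $619.60 = $2478.40.
Claim 3 — $5452: deductible already satisfied, so traveler's share is 20% × $5452 = $1090.40. That would push OOP to $2306.80, over the $2075 cap, so traveler pays $2075 − $1216.40 = $858.60. Plan pays $5452 − $858.60 = $4593.40.

$4593.40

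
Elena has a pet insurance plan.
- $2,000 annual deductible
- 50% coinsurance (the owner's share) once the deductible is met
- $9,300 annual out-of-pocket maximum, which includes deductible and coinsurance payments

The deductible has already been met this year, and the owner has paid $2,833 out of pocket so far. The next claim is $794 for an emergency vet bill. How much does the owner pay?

$397

The deductible is already satisfied, so the full bill goes to coinsurance.
50% of $794 = $397 falls to the owner.
Cumulative spending $2,833 + $397 = $3,230 stays under the $9,300 maximum.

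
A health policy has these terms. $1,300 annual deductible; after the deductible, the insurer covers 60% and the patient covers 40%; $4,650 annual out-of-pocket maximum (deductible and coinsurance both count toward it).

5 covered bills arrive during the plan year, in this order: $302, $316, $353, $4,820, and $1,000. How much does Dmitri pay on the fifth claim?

$400

Claim 1 — $302: all of it applies to the deductible. Patient owes $302 (running OOP $302).
Claim 2 — $316: fully absorbed by the deductible. Patient pays $316; OOP now $618.
Claim 3 — $353: all of it applies to the deductible. Patient pays $353; OOP now $971.
Claim 4 — $4,820: $329 to deductible, leaving $4,491; coinsurance $4,491 × 40% = $1,796.40. Patient owes $2,125.40 (running OOP $3,096.40).
Claim 5 — $1,000: deductible met; 40% of $1,000 = $400. Cost to patient: $400. OOP to date $3,496.40.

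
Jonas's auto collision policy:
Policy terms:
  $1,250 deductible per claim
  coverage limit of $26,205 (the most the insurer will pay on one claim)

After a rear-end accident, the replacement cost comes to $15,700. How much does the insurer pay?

$14,450

Subtract the deductible: $15,700 − $1,250 = $14,450.
$14,450 is within the $26,205 limit, so the insurer pays $14,450.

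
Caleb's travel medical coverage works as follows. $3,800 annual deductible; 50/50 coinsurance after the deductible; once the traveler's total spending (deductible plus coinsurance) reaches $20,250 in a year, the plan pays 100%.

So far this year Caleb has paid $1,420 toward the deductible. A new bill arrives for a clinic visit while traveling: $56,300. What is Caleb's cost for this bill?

$1,420 of the $3,800 deductible is already met, leaving $2,380.
That leaves $56,300 − $2,380 = $53,920 for coinsurance.
50% of $53,920 = $26,960 falls to the traveler.
Traveler responsibility before any cap: $2,380 + $26,960 = $29,340.
That would bring total out-of-pocket to $30,760, past the $20,250 cap. The traveler is capped at $20,250 − $1,420 = $18,830 on this claim.

$18,830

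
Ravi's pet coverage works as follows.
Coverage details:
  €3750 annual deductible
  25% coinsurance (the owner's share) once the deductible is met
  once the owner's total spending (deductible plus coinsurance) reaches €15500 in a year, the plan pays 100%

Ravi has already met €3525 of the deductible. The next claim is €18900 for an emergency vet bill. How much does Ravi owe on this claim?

€3525 of the €3750 deductible is already met, leaving €225.
After the €225 deductible portion, €18900 − €225 = €18675 is subject to coinsurance.
Owner's 25% share of €18675 is €4668.75.
Owner responsibility before any cap: €225 + €4668.75 = €4893.75.
Cumulative spending €3525 + €4893.75 = €8418.75 stays under the €15500 maximum.

€4893.75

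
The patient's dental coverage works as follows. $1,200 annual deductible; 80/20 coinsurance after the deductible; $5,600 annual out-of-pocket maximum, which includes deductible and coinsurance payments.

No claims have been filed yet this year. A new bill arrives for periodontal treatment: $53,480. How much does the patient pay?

The full $1,200 deductible is still open; $1,200 of this bill applies to it.
The remaining $52,280 (= $53,480 − $1,200) moves to coinsurance.
Coinsurance: $52,280 × 20% = $10,456.
Patient responsibility before any cap: $1,200 + $10,456 = $11,656.
Adding $11,656 to the $0 already spent would give $11,656, which exceeds the $5,600 cap; the patient pays just $5,600 − $0 = $5,600.

$5,600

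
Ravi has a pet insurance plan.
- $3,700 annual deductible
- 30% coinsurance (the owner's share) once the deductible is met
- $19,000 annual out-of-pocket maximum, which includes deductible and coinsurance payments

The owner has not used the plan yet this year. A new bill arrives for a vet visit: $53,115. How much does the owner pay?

Nothing has been paid toward the $3,700 deductible, so the first $3,700 of this charge is applied there.
That leaves $53,115 − $3,700 = $49,415 for coinsurance.
30% of $49,415 = $14,824.50 falls to the owner.
Owner responsibility before any cap: $3,700 + $14,824.50 = $18,524.50.
Year-to-date out-of-pocket becomes $0 + $18,524.50 = $18,524.50, still under the $19,000 maximum, so no cap applies.

$18,524.50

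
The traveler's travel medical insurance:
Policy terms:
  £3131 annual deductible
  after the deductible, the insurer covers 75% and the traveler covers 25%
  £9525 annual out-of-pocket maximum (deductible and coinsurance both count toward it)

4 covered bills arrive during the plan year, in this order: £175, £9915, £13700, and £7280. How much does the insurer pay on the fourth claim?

£6050.75

Claim 1 — £175: all of it applies to the deductible. Cost to traveler: £175. OOP to date £175. Insurer: £175 − £175 = £0.
Claim 2 — £9915: £2956 finishes the deductible; £6959 goes to coinsurance; 25% of £6959 = £1739.75. Cost to traveler: £4695.75. OOP to date £4870.75. Insurer: £9915 − £4695.75 = £5219.25.
Claim 3 — £13700: deductible met; 25% of £13700 = £3425. Traveler owes £3425 (running OOP £8295.75). Plan pays £13700 − £3425 = £10275.
Claim 4 — £7280: deductible already satisfied, so traveler's share is 25% × £7280 = £1820. That would push OOP to £10115.75, over the £9525 cap, so traveler pays £9525 − £8295.75 = £1229.25. Insurer: £7280 − £1229.25 = £6050.75.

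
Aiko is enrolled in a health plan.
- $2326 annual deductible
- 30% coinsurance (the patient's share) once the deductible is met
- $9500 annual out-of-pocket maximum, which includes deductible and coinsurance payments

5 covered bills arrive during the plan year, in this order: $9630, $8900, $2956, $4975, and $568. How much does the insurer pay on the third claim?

Claim 1 — $9630: $2326 finishes the deductible; $7304 goes to coinsurance; patient's 30% is $2191.20. Patient pays $4517.20; OOP now $4517.20. Insurer: $9630 − $4517.20 = $5112.80.
Claim 2 — $8900: deductible already satisfied, so patient's share is 30% × $8900 = $2670. Patient owes $2670 (running OOP $7187.20). Insurer: $8900 − $2670 = $6230.
Claim 3 — $2956: deductible already satisfied, so patient's share is 30% × $2956 = $886.80. Patient pays $886.80; OOP now $8074. Insurer: $2956 − $886.80 = $2069.20.

$2069.20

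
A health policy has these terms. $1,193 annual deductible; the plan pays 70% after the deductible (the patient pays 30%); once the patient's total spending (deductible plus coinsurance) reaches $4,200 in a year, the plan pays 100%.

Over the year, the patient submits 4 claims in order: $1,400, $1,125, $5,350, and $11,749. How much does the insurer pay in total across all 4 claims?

Claim 1 — $1,400: $1,193 to deductible, leaving $207; patient's 30% is $62.10. Cost to patient: $1,255.10. OOP to date $1,255.10. Plan pays $1,400 − $1,255.10 = $144.90.
Claim 2 — $1,125: 30% coinsurance on $1,125 = $337.50. Cost to patient: $337.50. OOP to date $1,592.60. Insurer: $1,125 − $337.50 = $787.50.
Claim 3 — $5,350: deductible already satisfied, so patient's share is 30% × $5,350 = $1,605. Cost to patient: $1,605. OOP to date $3,197.60. Plan pays $5,350 − $1,605 = $3,745.
Claim 4 — $11,749: deductible already satisfied, so patient's share is 30% × $11,749 = $3,524.70. Adding that to $3,197.60 gives $6,722.30, past the $4,200 cap; patient pays only $4,200 − $3,197.60 = $1,002.40. Plan pays $11,749 − $1,002.40 = $10,746.60.
Insurer total: $144.90 + $787.50 + $3,745 + $10,746.60 = $15,424.

$15,424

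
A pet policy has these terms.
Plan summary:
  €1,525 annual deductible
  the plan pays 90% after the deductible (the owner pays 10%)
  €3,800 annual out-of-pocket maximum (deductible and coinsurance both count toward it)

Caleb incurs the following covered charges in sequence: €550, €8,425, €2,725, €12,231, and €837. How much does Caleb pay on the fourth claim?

€1,223.10

#1 (€550): entire amount goes to the deductible. Owner pays €550; OOP now €550.
#2 (€8,425): €975 finishes the deductible; €7,450 goes to coinsurance; 10% of €7,450 = €745. Cost to owner: €1,720. OOP to date €2,270.
#3 (€2,725): deductible already satisfied, so owner's share is 10% × €2,725 = €272.50. Cost to owner: €272.50. OOP to date €2,542.50.
#4 (€12,231): deductible met; 10% of €12,231 = €1,223.10. Owner owes €1,223.10 (running OOP €3,765.60).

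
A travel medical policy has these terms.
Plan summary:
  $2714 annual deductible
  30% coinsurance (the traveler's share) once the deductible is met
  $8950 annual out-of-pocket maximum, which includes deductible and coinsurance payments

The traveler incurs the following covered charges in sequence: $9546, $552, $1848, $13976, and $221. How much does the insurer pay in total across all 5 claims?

Claim 1 ($9546): deductible takes $2714, $6832 remains; traveler's 30% is $2049.60. Cost to traveler: $4763.60. OOP to date $4763.60. Plan pays $9546 − $4763.60 = $4782.40.
Claim 2 ($552): deductible already satisfied, so traveler's share is 30% × $552 = $165.60. Traveler owes $165.60 (running OOP $4929.20). Plan pays $552 − $165.60 = $386.40.
Claim 3 ($1848): 30% coinsurance on $1848 = $554.40. Cost to traveler: $554.40. OOP to date $5483.60. Plan pays $1848 − $554.40 = $1293.60.
Claim 4 ($13976): deductible already satisfied, so traveler's share is 30% × $13976 = $4192.80. That would push OOP to $9676.40, over the $8950 cap, so traveler pays $8950 − $5483.60 = $3466.40. Plan pays $13976 − $3466.40 = $10509.60.
Claim 5 ($221): 30% coinsurance on $221 = $66.30. OOP would hit $9016.30 > $8950, so the cap limits the traveler to $8950 − $8950 = $0. Insurer: $221 − $0 = $221.
Insurer total: $4782.40 + $386.40 + $1293.60 + $10509.60 + $221 = $17193.

$17193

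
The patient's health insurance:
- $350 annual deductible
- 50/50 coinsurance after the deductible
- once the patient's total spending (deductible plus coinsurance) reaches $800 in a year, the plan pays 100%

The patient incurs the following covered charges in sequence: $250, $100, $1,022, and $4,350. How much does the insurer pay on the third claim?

$572

Claim 1 — $250: all of it applies to the deductible. Patient pays $250; OOP now $250. Insurer: $250 − $250 = $0.
Claim 2 — $100: entire amount goes to the deductible. Patient pays $100; OOP now $350. Plan pays $100 − $100 = $0.
Claim 3 — $1,022: deductible already satisfied, so patient's share is 50% × $1,022 = $511. Adding that to $350 gives $861, past the $800 cap; patient pays only $800 − $350 = $450. Plan pays $1,022 − $450 = $572.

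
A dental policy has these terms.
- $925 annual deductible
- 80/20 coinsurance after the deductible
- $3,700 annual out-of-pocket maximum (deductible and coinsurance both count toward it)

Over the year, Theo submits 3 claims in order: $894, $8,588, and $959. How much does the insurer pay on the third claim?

$767.20

Claim 1 ($894): entire amount goes to the deductible. Cost to patient: $894. OOP to date $894. Insurer: $894 − $894 = $0.
Claim 2 ($8,588): $31 to deductible, leaving $8,557; 20% of $8,557 = $1,711.40. Cost to patient: $1,742.40. OOP to date $2,636.40. Insurer: $8,588 − $1,742.40 = $6,845.60.
Claim 3 ($959): deductible met; 20% of $959 = $191.80. Patient pays $191.80; OOP now $2,828.20. Insurer: $959 − $191.80 = $767.20.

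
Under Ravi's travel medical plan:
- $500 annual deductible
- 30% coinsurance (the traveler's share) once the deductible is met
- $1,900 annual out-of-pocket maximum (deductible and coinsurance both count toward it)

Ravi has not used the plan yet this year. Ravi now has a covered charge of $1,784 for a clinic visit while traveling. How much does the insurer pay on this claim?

$898.80

The full $500 deductible is still open; $500 of this bill applies to it.
That leaves $1,784 − $500 = $1,284 for coinsurance.
Traveler's 30% share of $1,284 is $385.20.
So the traveler owes $500 + $385.20 = $885.20 before any cap.
Cumulative spending $0 + $885.20 = $885.20 stays under the $1,900 maximum.
Insurer pays the balance: $1,784 − $885.20 = $898.80.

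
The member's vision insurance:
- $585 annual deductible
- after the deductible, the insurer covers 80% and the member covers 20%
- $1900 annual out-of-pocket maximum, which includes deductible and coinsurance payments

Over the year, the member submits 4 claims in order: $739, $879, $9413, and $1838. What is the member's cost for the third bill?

#1 ($739): deductible takes $585, $154 remains; member's 20% is $30.80. Member pays $615.80; OOP now $615.80.
#2 ($879): deductible already satisfied, so member's share is 20% × $879 = $175.80. Member owes $175.80 (running OOP $791.60).
#3 ($9413): deductible met; 20% of $9413 = $1882.60. Adding that to $791.60 gives $2674.20, past the $1900 cap; member pays only $1900 − $791.60 = $1108.40.

$1108.40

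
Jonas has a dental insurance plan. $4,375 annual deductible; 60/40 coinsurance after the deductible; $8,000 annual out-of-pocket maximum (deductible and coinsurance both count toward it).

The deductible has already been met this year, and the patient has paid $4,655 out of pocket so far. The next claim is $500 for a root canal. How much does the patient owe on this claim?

$200

With the deductible met, the entire $500 is subject to coinsurance.
Patient's 40% share of $500 is $200.
Year-to-date out-of-pocket becomes $4,655 + $200 = $4,855, still under the $8,000 maximum, so no cap applies.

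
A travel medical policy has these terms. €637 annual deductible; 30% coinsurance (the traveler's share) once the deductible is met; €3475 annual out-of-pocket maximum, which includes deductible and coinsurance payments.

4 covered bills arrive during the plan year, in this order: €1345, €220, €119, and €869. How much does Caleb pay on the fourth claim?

€260.70

Claim 1 — €1345: €637 to deductible, leaving €708; 30% of €708 = €212.40. Cost to traveler: €849.40. OOP to date €849.40.
Claim 2 — €220: deductible met; 30% of €220 = €66. Traveler pays €66; OOP now €915.40.
Claim 3 — €119: deductible met; 30% of €119 = €35.70. Traveler pays €35.70; OOP now €951.10.
Claim 4 — €869: deductible met; 30% of €869 = €260.70. Cost to traveler: €260.70. OOP to date €1211.80.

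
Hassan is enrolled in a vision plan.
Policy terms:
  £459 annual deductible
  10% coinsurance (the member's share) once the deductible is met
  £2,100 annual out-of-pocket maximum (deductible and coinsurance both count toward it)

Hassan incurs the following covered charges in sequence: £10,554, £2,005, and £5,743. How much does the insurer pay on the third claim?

£5,312

Bill 1, £10,554: deductible takes £459, £10,095 remains; member's 10% is £1,009.50. Cost to member: £1,468.50. OOP to date £1,468.50. Plan pays £10,554 − £1,468.50 = £9,085.50.
Bill 2, £2,005: deductible already satisfied, so member's share is 10% × £2,005 = £200.50. Cost to member: £200.50. OOP to date £1,669. Plan pays £2,005 − £200.50 = £1,804.50.
Bill 3, £5,743: deductible already satisfied, so member's share is 10% × £5,743 = £574.30. OOP would hit £2,243.30 > £2,100, so the cap limits the member to £2,100 − £1,669 = £431. Insurer: £5,743 − £431 = £5,312.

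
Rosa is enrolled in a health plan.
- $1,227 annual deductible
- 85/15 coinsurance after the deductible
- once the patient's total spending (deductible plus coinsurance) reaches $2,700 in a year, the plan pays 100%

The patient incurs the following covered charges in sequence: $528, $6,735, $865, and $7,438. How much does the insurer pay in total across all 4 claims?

$12,866

Bill 1, $528: entire amount goes to the deductible. Patient pays $528; OOP now $528. Insurer: $528 − $528 = $0.
Bill 2, $6,735: $699 finishes the deductible; $6,036 goes to coinsurance; 15% of $6,036 = $905.40. Patient owes $1,604.40 (running OOP $2,132.40). Plan pays $6,735 − $1,604.40 = $5,130.60.
Bill 3, $865: 15% coinsurance on $865 = $129.75. Cost to patient: $129.75. OOP to date $2,262.15. Insurer: $865 − $129.75 = $735.25.
Bill 4, $7,438: 15% coinsurance on $7,438 = $1,115.70. Adding that to $2,262.15 gives $3,377.85, past the $2,700 cap; patient pays only $2,700 − $2,262.15 = $437.85. Plan pays $7,438 − $437.85 = $7,000.15.
Insurer total = bills − patient's total = $15,566 − $2,700 = $12,866.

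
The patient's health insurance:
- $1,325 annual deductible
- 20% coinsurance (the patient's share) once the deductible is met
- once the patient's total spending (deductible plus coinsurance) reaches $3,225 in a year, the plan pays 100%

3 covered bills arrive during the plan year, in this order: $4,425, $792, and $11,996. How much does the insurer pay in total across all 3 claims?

$13,988

Bill 1, $4,425: $1,325 finishes the deductible; $3,100 goes to coinsurance; coinsurance $3,100 × 20% = $620. Patient owes $1,945 (running OOP $1,945). Plan pays $4,425 − $1,945 = $2,480.
Bill 2, $792: 20% coinsurance on $792 = $158.40. Cost to patient: $158.40. OOP to date $2,103.40. Insurer: $792 − $158.40 = $633.60.
Bill 3, $11,996: deductible already satisfied, so patient's share is 20% × $11,996 = $2,399.20. Adding that to $2,103.40 gives $4,502.60, past the $3,225 cap; patient pays only $3,225 − $2,103.40 = $1,121.60. Plan pays $11,996 − $1,121.60 = $10,874.40.
Insurer total = bills − patient's total = $17,213 − $3,225 = $13,988.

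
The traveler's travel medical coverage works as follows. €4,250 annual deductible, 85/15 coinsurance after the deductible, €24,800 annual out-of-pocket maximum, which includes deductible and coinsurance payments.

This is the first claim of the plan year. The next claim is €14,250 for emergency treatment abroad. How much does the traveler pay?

€5,750

Deductible not yet touched, so the first €4,250 of the bill goes to the deductible.
The remaining €10,000 (= €14,250 − €4,250) moves to coinsurance.
Traveler's 15% share of €10,000 is €1,500.
That puts the traveler's cost at €4,250 + €1,500 = €5,750 before any cap.
Cumulative spending €0 + €5,750 = €5,750 stays under the €24,800 maximum.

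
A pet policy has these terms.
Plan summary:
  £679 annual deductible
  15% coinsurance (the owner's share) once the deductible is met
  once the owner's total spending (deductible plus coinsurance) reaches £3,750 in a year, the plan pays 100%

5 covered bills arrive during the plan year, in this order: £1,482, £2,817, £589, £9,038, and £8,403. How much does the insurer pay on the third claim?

£500.65

Claim 1 — £1,482: deductible takes £679, £803 remains; owner's 15% is £120.45. Owner pays £799.45; OOP now £799.45. Insurer: £1,482 − £799.45 = £682.55.
Claim 2 — £2,817: deductible met; 15% of £2,817 = £422.55. Owner pays £422.55; OOP now £1,222. Insurer: £2,817 − £422.55 = £2,394.45.
Claim 3 — £589: 15% coinsurance on £589 = £88.35. Owner owes £88.35 (running OOP £1,310.35). Insurer: £589 − £88.35 = £500.65.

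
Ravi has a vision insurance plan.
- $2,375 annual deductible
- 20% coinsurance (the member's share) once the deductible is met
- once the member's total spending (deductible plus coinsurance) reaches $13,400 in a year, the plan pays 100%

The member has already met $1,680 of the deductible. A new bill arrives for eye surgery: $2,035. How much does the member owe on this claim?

Deductible still to meet: $2,375 − $1,680 = $695.
The remaining $1,340 (= $2,035 − $695) moves to coinsurance.
Member's 20% share of $1,340 is $268.
Member responsibility before any cap: $695 + $268 = $963.
Year-to-date out-of-pocket becomes $1,680 + $963 = $2,643, still under the $13,400 maximum, so no cap applies.

$963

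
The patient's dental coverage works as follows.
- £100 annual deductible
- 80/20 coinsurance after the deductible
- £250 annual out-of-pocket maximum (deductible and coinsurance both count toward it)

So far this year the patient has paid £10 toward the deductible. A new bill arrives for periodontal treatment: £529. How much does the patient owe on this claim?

£177.80

£10 of the £100 deductible is already met, leaving £90.
That leaves £529 − £90 = £439 for coinsurance.
Coinsurance: £439 × 20% = £87.80.
That puts the patient's cost at £90 + £87.80 = £177.80 before any cap.
Total out-of-pocket so far would be £10 + £177.80 = £187.80, below the £250 cap — no reduction.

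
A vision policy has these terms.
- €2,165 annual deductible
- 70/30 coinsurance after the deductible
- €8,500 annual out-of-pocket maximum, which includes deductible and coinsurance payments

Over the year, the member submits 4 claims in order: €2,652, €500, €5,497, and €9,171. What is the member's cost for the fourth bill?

€2,751.30

Claim 1 (€2,652): €2,165 finishes the deductible; €487 goes to coinsurance; coinsurance €487 × 30% = €146.10. Member pays €2,311.10; OOP now €2,311.10.
Claim 2 (€500): deductible already satisfied, so member's share is 30% × €500 = €150. Member owes €150 (running OOP €2,461.10).
Claim 3 (€5,497): deductible met; 30% of €5,497 = €1,649.10. Member pays €1,649.10; OOP now €4,110.20.
Claim 4 (€9,171): 30% coinsurance on €9,171 = €2,751.30. Member owes €2,751.30 (running OOP €6,861.50).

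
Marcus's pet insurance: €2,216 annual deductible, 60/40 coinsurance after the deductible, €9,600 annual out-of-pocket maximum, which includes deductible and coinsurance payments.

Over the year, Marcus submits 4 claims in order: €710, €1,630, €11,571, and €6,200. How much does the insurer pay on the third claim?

€6,942.60

Bill 1, €710: fully absorbed by the deductible. Owner owes €710 (running OOP €710). Plan pays €710 − €710 = €0.
Bill 2, €1,630: €1,506 to deductible, leaving €124; coinsurance €124 × 40% = €49.60. Owner owes €1,555.60 (running OOP €2,265.60). Insurer: €1,630 − €1,555.60 = €74.40.
Bill 3, €11,571: 40% coinsurance on €11,571 = €4,628.40. Owner owes €4,628.40 (running OOP €6,894). Plan pays €11,571 − €4,628.40 = €6,942.60.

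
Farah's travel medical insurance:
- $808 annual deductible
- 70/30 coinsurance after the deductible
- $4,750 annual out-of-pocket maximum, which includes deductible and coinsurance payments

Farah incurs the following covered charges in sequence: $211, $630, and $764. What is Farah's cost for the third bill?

Claim 1 ($211): fully absorbed by the deductible. Cost to traveler: $211. OOP to date $211.
Claim 2 ($630): deductible takes $597, $33 remains; 30% of $33 = $9.90. Cost to traveler: $606.90. OOP to date $817.90.
Claim 3 ($764): 30% coinsurance on $764 = $229.20. Traveler owes $229.20 (running OOP $1,047.10).

$229.20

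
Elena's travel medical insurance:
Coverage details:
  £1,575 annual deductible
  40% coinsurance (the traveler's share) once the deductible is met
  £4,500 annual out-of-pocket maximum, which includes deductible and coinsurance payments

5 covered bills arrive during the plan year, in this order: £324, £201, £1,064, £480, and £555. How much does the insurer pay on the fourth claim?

£288

#1 (£324): all of it applies to the deductible. Cost to traveler: £324. OOP to date £324. Plan pays £324 − £324 = £0.
#2 (£201): fully absorbed by the deductible. Cost to traveler: £201. OOP to date £525. Insurer: £201 − £201 = £0.
#3 (£1,064): £1,050 to deductible, leaving £14; 40% of £14 = £5.60. Cost to traveler: £1,055.60. OOP to date £1,580.60. Plan pays £1,064 − £1,055.60 = £8.40.
#4 (£480): deductible met; 40% of £480 = £192. Cost to traveler: £192. OOP to date £1,772.60. Insurer: £480 − £192 = £288.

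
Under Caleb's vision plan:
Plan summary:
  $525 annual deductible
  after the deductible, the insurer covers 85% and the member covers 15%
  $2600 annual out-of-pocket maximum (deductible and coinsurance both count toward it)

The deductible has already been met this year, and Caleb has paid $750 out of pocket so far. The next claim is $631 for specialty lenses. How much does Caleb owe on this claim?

The deductible is already satisfied, so the full bill goes to coinsurance.
Coinsurance: $631 × 15% = $94.65.
Cumulative spending $750 + $94.65 = $844.65 stays under the $2600 maximum.

$94.65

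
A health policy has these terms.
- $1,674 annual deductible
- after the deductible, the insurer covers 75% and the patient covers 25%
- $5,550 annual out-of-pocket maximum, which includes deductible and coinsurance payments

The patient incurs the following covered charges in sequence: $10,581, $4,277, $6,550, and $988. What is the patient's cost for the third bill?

$580

Claim 1 ($10,581): $1,674 finishes the deductible; $8,907 goes to coinsurance; coinsurance $8,907 × 25% = $2,226.75. Patient pays $3,900.75; OOP now $3,900.75.
Claim 2 ($4,277): deductible already satisfied, so patient's share is 25% × $4,277 = $1,069.25. Patient owes $1,069.25 (running OOP $4,970).
Claim 3 ($6,550): deductible already satisfied, so patient's share is 25% × $6,550 = $1,637.50. That would push OOP to $6,607.50, over the $5,550 cap, so patient pays $5,550 − $4,970 = $580.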